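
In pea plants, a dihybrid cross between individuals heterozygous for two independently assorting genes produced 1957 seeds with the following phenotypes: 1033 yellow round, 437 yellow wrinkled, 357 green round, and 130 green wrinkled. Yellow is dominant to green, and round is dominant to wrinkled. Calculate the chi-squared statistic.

A dihybrid F₂ with independent assortment and complete dominance at both loci gives a 9:3:3:1 phenotypic ratio.
Total ratio parts = 16. Expected numbers out of 1957:
  yellow round: 1957 × 9/16 = 1100.8125
  yellow wrinkled: 1957 × 3/16 = 366.9375
  green round: 1957 × 3/16 = 366.9375
  green wrinkled: 1957 × 1/16 = 122.3125
χ² = Σ (O − E)² / E
  yellow round: (1033 − 1100.8125)² / 1100.8125 = 4.1774
  yellow wrinkled: (437 − 366.9375)² / 366.9375 = 13.3776
  green round: (357 − 366.9375)² / 366.9375 = 0.2691
  green wrinkled: (130 − 122.3125)² / 122.3125 = 0.4832
χ² = 4.1774 + 13.3776 + 0.2691 + 0.4832 = 18.3073 ≈ 18.307

18.307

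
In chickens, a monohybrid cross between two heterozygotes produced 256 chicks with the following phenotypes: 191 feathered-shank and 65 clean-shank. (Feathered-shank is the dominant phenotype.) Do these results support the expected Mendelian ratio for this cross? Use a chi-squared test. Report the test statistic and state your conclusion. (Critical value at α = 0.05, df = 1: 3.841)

For a monohybrid cross between heterozygotes with complete dominance, the expected phenotypic ratio is 3:1.
Total ratio parts = 4. Expected numbers out of 256:
  feathered-shank: 256 × 3/4 = 192
  clean-shank: 256 × 1/4 = 64
χ² = Σ (O − E)² / E
  feathered-shank: (191 − 192)² / 192 = 0.0052
  clean-shank: (65 − 64)² / 64 = 0.0156
χ² = 0.0052 + 0.0156 = 0.0208 ≈ 0.021
Degrees of freedom = 2 − 1 = 1; critical value at α = 0.05 is 3.841.
Since 0.021 < 3.841, we fail to reject the null hypothesis — the data are consistent with the 3:1 ratio.

0.021; consistent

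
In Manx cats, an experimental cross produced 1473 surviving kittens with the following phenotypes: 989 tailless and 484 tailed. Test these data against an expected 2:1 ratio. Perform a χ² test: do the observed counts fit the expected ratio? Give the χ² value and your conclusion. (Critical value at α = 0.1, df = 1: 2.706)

Expected counts for N = 1473 under a 2:1 ratio (total parts = 3):
  tailless: 1473 × 2/3 = 982
  tailed: 1473 × 1/3 = 491
χ² = Σ (O − E)² / E
  tailless: (989 − 982)² / 982 = 0.0499
  tailed: (484 − 491)² / 491 = 0.0998
χ² = 0.0499 + 0.0998 = 0.1497 ≈ 0.150
Degrees of freedom = 2 − 1 = 1; critical value at α = 0.1 is 2.706.
Since 0.150 < 2.706, we fail to reject the null hypothesis — the data are consistent with the 2:1 ratio.

0.150; consistent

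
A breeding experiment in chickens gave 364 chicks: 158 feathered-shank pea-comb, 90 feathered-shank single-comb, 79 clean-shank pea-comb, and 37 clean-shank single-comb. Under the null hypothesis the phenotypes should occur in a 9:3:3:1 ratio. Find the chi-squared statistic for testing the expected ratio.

The 9:3:3:1 ratio has 16 parts, so with N = 364 the expected counts are:
  feathered-shank pea-comb: 364 × 9/16 = 204.75
  feathered-shank single-comb: 364 × 3/16 = 68.25
  clean-shank pea-comb: 364 × 3/16 = 68.25
  clean-shank single-comb: 364 × 1/16 = 22.75
χ² = Σ (O − E)² / E
  feathered-shank pea-comb: (158 − 204.75)² / 204.75 = 10.6743
  feathered-shank single-comb: (90 − 68.25)² / 68.25 = 6.9313
  clean-shank pea-comb: (79 − 68.25)² / 68.25 = 1.6932
  clean-shank single-comb: (37 − 22.75)² / 22.75 = 8.9258
χ² = 10.6743 + 6.9313 + 1.6932 + 8.9258 = 28.2246 ≈ 28.225

28.225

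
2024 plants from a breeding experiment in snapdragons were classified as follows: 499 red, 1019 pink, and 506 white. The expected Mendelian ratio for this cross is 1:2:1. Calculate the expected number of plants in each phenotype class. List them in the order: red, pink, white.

506, 1012, 506

Total ratio parts = 4. Expected numbers out of 2024:
  red: 2024 × 1/4 = 506
  pink: 2024 × 2/4 = 1012
  white: 2024 × 1/4 = 506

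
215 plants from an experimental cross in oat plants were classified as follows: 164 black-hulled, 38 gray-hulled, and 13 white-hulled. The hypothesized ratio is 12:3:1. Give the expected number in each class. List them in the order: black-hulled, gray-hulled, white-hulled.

161.25, 40.3125, 13.4375

Under the 12:3:1 hypothesis (Σ ratio = 16, N = 215):
  black-hulled: 215 × 12/16 = 161.25
  gray-hulled: 215 × 3/16 = 40.3125
  white-hulled: 215 × 1/16 = 13.4375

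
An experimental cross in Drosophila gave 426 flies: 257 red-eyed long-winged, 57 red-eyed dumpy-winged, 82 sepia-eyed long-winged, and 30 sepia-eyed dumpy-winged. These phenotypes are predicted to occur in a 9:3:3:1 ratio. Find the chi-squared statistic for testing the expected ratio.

8.295

The 9:3:3:1 ratio has 16 parts, so with N = 426 the expected counts are:
  red-eyed long-winged: 426 × 9/16 = 239.625
  red-eyed dumpy-winged: 426 × 3/16 = 79.875
  sepia-eyed long-winged: 426 × 3/16 = 79.875
  sepia-eyed dumpy-winged: 426 × 1/16 = 26.625
χ² = Σ (O − E)² / E
  red-eyed long-winged: (257 − 239.625)² / 239.625 = 1.2598
  red-eyed dumpy-winged: (57 − 79.875)² / 79.875 = 6.5511
  sepia-eyed long-winged: (82 − 79.875)² / 79.875 = 0.0565
  sepia-eyed dumpy-winged: (30 − 26.625)² / 26.625 = 0.4278
χ² = 1.2598 + 6.5511 + 0.0565 + 0.4278 = 8.2952 ≈ 8.295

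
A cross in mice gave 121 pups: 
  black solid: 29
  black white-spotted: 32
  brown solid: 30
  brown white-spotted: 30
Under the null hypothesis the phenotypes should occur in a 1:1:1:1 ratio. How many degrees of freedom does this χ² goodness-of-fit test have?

3

A goodness-of-fit test with 4 phenotype classes has df = 4 − 1 = 3.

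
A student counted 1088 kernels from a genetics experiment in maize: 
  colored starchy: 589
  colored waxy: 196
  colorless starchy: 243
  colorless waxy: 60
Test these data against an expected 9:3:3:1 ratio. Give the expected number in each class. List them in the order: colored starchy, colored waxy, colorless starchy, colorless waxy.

The 9:3:3:1 ratio has 16 parts, so with N = 1088 the expected counts are:
  colored starchy: 1088 × 9/16 = 612
  colored waxy: 1088 × 3/16 = 204
  colorless starchy: 1088 × 3/16 = 204
  colorless waxy: 1088 × 1/16 = 68

612, 204, 204, 68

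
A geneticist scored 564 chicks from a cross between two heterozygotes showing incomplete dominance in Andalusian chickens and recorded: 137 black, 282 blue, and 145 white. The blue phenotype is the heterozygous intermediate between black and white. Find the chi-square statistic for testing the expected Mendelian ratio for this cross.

0.227

With incomplete dominance, a heterozygote × heterozygote cross gives a 1:2:1 phenotypic ratio.
The 1:2:1 ratio has 4 parts, so with N = 564 the expected counts are:
  black: 564 × 1/4 = 141
  blue: 564 × 2/4 = 282
  white: 564 × 1/4 = 141
χ² = Σ (O − E)² / E
  black: (137 − 141)² / 141 = 0.1135
  blue: (282 − 282)² / 282 = 0.0000
  white: (145 − 141)² / 141 = 0.1135
χ² = 0.1135 + 0.0000 + 0.1135 = 0.227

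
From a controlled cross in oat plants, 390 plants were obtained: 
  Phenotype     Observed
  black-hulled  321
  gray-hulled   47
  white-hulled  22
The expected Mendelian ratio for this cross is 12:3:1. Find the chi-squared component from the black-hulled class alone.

2.777

Total ratio parts = 16. Expected numbers out of 390:
  black-hulled: 390 × 12/16 = 292.5
  gray-hulled: 390 × 3/16 = 73.125
  white-hulled: 390 × 1/16 = 24.375
Contribution of black-hulled: (321 − 292.5)² / 292.5 = 2.7769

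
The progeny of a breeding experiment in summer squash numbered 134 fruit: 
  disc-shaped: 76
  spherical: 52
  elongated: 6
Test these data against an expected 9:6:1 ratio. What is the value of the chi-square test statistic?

0.740

Under the 9:6:1 hypothesis (Σ ratio = 16, N = 134):
  disc-shaped: 134 × 9/16 = 75.375
  spherical: 134 × 6/16 = 50.25
  elongated: 134 × 1/16 = 8.375
χ² = Σ (O − E)² / E
  disc-shaped: (76 − 75.375)² / 75.375 = 0.0052
  spherical: (52 − 50.25)² / 50.25 = 0.0609
  elongated: (6 − 8.375)² / 8.375 = 0.6735
χ² = 0.0052 + 0.0609 + 0.6735 = 0.7396 ≈ 0.740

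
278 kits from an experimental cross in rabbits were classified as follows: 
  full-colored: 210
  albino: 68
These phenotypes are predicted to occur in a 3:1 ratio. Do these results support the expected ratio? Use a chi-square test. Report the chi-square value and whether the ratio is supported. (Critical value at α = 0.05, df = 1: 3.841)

0.043; consistent

Expected counts for N = 278 under a 3:1 ratio (total parts = 4):
  full-colored: 278 × 3/4 = 208.5
  albino: 278 × 1/4 = 69.5
χ² = Σ (O − E)² / E
  full-colored: (210 − 208.5)² / 208.5 = 0.0108
  albino: (68 − 69.5)² / 69.5 = 0.0324
χ² = 0.0108 + 0.0324 = 0.0432 ≈ 0.043
Degrees of freedom = 2 − 1 = 1; critical value at α = 0.05 is 3.841.
Since 0.043 < 3.841, we fail to reject the null hypothesis — the data are consistent with the 3:1 ratio.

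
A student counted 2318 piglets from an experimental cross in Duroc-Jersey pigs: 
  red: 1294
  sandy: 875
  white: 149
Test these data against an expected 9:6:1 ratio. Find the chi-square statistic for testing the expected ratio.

0.230

The 9:6:1 ratio has 16 parts, so with N = 2318 the expected counts are:
  red: 2318 × 9/16 = 1303.875
  sandy: 2318 × 6/16 = 869.25
  white: 2318 × 1/16 = 144.875
χ² = Σ (O − E)² / E
  red: (1294 − 1303.875)² / 1303.875 = 0.0748
  sandy: (875 − 869.25)² / 869.25 = 0.0380
  white: (149 − 144.875)² / 144.875 = 0.1175
χ² = 0.0748 + 0.0380 + 0.1175 = 0.2303 ≈ 0.230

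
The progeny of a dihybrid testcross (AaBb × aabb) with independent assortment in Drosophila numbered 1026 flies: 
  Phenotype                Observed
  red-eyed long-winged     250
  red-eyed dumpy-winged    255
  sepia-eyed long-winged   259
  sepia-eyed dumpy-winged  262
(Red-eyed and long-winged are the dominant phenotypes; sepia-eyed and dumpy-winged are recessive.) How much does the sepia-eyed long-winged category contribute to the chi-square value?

A dihybrid testcross with independent assortment gives a 1:1:1:1 ratio.
The 1:1:1:1 ratio has 4 parts, so with N = 1026 the expected counts are:
  red-eyed long-winged: 1026 × 1/4 = 256.5
  red-eyed dumpy-winged: 1026 × 1/4 = 256.5
  sepia-eyed long-winged: 1026 × 1/4 = 256.5
  sepia-eyed dumpy-winged: 1026 × 1/4 = 256.5
Contribution of sepia-eyed long-winged: (259 − 256.5)² / 256.5 = 0.0244

0.024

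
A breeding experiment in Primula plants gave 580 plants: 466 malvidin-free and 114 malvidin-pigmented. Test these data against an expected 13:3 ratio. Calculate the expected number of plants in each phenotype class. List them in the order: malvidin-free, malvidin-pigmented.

Under the 13:3 hypothesis (Σ ratio = 16, N = 580):
  malvidin-free: 580 × 13/16 = 471.25
  malvidin-pigmented: 580 × 3/16 = 108.75

471.25, 108.75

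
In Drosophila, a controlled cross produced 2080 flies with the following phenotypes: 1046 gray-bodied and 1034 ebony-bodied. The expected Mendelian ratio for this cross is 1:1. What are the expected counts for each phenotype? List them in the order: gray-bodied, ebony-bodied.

Expected counts for N = 2080 under a 1:1 ratio (total parts = 2):
  gray-bodied: 2080 × 1/2 = 1040
  ebony-bodied: 2080 × 1/2 = 1040

1040, 1040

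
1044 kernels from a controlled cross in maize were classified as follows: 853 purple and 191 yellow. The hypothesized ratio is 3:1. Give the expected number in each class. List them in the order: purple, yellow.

783, 261

Under the 3:1 hypothesis (Σ ratio = 4, N = 1044):
  purple: 1044 × 3/4 = 783
  yellow: 1044 × 1/4 = 261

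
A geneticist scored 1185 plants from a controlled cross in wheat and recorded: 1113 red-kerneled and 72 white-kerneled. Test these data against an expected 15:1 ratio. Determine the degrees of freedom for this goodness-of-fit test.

1

A goodness-of-fit test with 2 phenotype classes has df = 2 − 1 = 1.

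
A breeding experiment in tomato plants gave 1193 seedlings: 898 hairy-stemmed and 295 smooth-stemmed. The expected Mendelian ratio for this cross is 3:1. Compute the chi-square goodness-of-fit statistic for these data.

Expected counts for N = 1193 under a 3:1 ratio (total parts = 4):
  hairy-stemmed: 1193 × 3/4 = 894.75
  smooth-stemmed: 1193 × 1/4 = 298.25
χ² = Σ (O − E)² / E
  hairy-stemmed: (898 − 894.75)² / 894.75 = 0.0118
  smooth-stemmed: (295 − 298.25)² / 298.25 = 0.0354
χ² = 0.0118 + 0.0354 = 0.0472 ≈ 0.047

0.047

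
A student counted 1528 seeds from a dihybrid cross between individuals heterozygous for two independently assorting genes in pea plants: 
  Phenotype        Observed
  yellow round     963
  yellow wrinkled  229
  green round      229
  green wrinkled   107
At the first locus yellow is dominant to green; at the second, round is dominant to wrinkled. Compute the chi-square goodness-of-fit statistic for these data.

36.928

A dihybrid F₂ with independent assortment and complete dominance at both loci gives a 9:3:3:1 phenotypic ratio.
The 9:3:3:1 ratio has 16 parts, so with N = 1528 the expected counts are:
  yellow round: 1528 × 9/16 = 859.5
  yellow wrinkled: 1528 × 3/16 = 286.5
  green round: 1528 × 3/16 = 286.5
  green wrinkled: 1528 × 1/16 = 95.5
χ² = Σ (O − E)² / E
  yellow round: (963 − 859.5)² / 859.5 = 12.4634
  yellow wrinkled: (229 − 286.5)² / 286.5 = 11.5401
  green round: (229 − 286.5)² / 286.5 = 11.5401
  green wrinkled: (107 − 95.5)² / 95.5 = 1.3848
χ² = 12.4634 + 11.5401 + 11.5401 + 1.3848 = 36.9284 ≈ 36.928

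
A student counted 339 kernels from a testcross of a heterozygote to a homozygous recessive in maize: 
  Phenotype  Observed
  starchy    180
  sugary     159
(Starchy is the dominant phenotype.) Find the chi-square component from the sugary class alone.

A testcross of a heterozygote (Aa × aa) gives a 1:1 phenotypic ratio.
The 1:1 ratio has 2 parts, so with N = 339 the expected counts are:
  starchy: 339 × 1/2 = 169.5
  sugary: 339 × 1/2 = 169.5
Contribution of sugary: (159 − 169.5)² / 169.5 = 0.6504

0.650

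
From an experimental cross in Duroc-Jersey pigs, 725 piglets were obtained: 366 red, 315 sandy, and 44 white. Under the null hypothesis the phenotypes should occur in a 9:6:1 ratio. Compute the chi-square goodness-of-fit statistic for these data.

Total ratio parts = 16. Expected numbers out of 725:
  red: 725 × 9/16 = 407.8125
  sandy: 725 × 6/16 = 271.875
  white: 725 × 1/16 = 45.3125
χ² = Σ (O − E)² / E
  red: (366 − 407.8125)² / 407.8125 = 4.2870
  sandy: (315 − 271.875)² / 271.875 = 6.8405
  white: (44 − 45.3125)² / 45.3125 = 0.0380
χ² = 4.2870 + 6.8405 + 0.0380 = 11.1655 ≈ 11.166

11.166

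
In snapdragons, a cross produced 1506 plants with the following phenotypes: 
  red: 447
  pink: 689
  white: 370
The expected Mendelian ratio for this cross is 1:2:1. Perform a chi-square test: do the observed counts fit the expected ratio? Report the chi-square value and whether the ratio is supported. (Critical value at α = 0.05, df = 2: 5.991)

18.753; not consistent

Expected counts for N = 1506 under a 1:2:1 ratio (total parts = 4):
  red: 1506 × 1/4 = 376.5
  pink: 1506 × 2/4 = 753
  white: 1506 × 1/4 = 376.5
χ² = Σ (O − E)² / E
  red: (447 − 376.5)² / 376.5 = 13.2012
  pink: (689 − 753)² / 753 = 5.4396
  white: (370 − 376.5)² / 376.5 = 0.1122
χ² = 13.2012 + 5.4396 + 0.1122 = 18.753
Degrees of freedom = 3 − 1 = 2; critical value at α = 0.05 is 5.991.
Since 18.753 > 5.991, we reject the null hypothesis — the data do not fit the 1:2:1 ratio.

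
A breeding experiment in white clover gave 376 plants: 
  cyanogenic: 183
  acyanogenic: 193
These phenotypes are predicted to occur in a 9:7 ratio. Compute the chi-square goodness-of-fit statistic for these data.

8.778

Total ratio parts = 16. Expected numbers out of 376:
  cyanogenic: 376 × 9/16 = 211.5
  acyanogenic: 376 × 7/16 = 164.5
χ² = Σ (O − E)² / E
  cyanogenic: (183 − 211.5)² / 211.5 = 3.8404
  acyanogenic: (193 − 164.5)² / 164.5 = 4.9377
χ² = 3.8404 + 4.9377 = 8.7781 ≈ 8.778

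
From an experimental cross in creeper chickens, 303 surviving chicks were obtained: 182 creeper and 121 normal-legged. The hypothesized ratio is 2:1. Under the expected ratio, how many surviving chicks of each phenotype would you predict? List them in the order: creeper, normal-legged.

202, 101

Total ratio parts = 3. Expected numbers out of 303:
  creeper: 303 × 2/3 = 202
  normal-legged: 303 × 1/3 = 101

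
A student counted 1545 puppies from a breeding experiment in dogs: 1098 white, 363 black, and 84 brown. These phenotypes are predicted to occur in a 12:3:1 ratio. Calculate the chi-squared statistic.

23.373

Total ratio parts = 16. Expected numbers out of 1545:
  white: 1545 × 12/16 = 1158.75
  black: 1545 × 3/16 = 289.6875
  brown: 1545 × 1/16 = 96.5625
χ² = Σ (O − E)² / E
  white: (1098 − 1158.75)² / 1158.75 = 3.1850
  black: (363 − 289.6875)² / 289.6875 = 18.5535
  brown: (84 − 96.5625)² / 96.5625 = 1.6343
χ² = 3.1850 + 18.5535 + 1.6343 = 23.3728 ≈ 23.373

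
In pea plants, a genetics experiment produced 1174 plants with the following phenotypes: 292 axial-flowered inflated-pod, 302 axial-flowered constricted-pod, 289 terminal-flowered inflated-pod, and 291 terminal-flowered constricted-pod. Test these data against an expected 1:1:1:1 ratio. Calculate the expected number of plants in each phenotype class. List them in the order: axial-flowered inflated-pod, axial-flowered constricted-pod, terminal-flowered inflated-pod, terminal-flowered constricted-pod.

Total ratio parts = 4. Expected numbers out of 1174:
  axial-flowered inflated-pod: 1174 × 1/4 = 293.5
  axial-flowered constricted-pod: 1174 × 1/4 = 293.5
  terminal-flowered inflated-pod: 1174 × 1/4 = 293.5
  terminal-flowered constricted-pod: 1174 × 1/4 = 293.5

293.5, 293.5, 293.5, 293.5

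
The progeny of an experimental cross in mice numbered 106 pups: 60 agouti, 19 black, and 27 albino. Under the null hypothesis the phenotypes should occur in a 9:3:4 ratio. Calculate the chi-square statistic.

0.050

Under the 9:3:4 hypothesis (Σ ratio = 16, N = 106):
  agouti: 106 × 9/16 = 59.625
  black: 106 × 3/16 = 19.875
  albino: 106 × 4/16 = 26.5
χ² = Σ (O − E)² / E
  agouti: (60 − 59.625)² / 59.625 = 0.0024
  black: (19 − 19.875)² / 19.875 = 0.0385
  albino: (27 − 26.5)² / 26.5 = 0.0094
χ² = 0.0024 + 0.0385 + 0.0094 = 0.0503 ≈ 0.050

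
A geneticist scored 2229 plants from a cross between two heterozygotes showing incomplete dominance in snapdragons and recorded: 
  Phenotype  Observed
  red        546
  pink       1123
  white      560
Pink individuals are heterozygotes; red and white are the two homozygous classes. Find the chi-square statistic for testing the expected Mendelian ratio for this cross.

With incomplete dominance, a heterozygote × heterozygote cross gives a 1:2:1 phenotypic ratio.
Total ratio parts = 4. Expected numbers out of 2229:
  red: 2229 × 1/4 = 557.25
  pink: 2229 × 2/4 = 1114.5
  white: 2229 × 1/4 = 557.25
χ² = Σ (O − E)² / E
  red: (546 − 557.25)² / 557.25 = 0.2271
  pink: (1123 − 1114.5)² / 1114.5 = 0.0648
  white: (560 − 557.25)² / 557.25 = 0.0136
χ² = 0.2271 + 0.0648 + 0.0136 = 0.3055 ≈ 0.306

0.306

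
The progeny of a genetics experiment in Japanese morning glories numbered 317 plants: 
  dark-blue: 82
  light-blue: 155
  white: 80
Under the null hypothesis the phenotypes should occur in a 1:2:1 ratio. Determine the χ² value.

0.180

Under the 1:2:1 hypothesis (Σ ratio = 4, N = 317):
  dark-blue: 317 × 1/4 = 79.25
  light-blue: 317 × 2/4 = 158.5
  white: 317 × 1/4 = 79.25
χ² = Σ (O − E)² / E
  dark-blue: (82 − 79.25)² / 79.25 = 0.0954
  light-blue: (155 − 158.5)² / 158.5 = 0.0773
  white: (80 − 79.25)² / 79.25 = 0.0071
χ² = 0.0954 + 0.0773 + 0.0071 = 0.1798 ≈ 0.180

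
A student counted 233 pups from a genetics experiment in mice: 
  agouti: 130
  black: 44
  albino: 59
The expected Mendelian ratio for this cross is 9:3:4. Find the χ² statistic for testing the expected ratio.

Expected counts for N = 233 under a 9:3:4 ratio (total parts = 16):
  agouti: 233 × 9/16 = 131.0625
  black: 233 × 3/16 = 43.6875
  albino: 233 × 4/16 = 58.25
χ² = Σ (O − E)² / E
  agouti: (130 − 131.0625)² / 131.0625 = 0.0086
  black: (44 − 43.6875)² / 43.6875 = 0.0022
  albino: (59 − 58.25)² / 58.25 = 0.0097
χ² = 0.0086 + 0.0022 + 0.0097 = 0.0205 ≈ 0.021

0.021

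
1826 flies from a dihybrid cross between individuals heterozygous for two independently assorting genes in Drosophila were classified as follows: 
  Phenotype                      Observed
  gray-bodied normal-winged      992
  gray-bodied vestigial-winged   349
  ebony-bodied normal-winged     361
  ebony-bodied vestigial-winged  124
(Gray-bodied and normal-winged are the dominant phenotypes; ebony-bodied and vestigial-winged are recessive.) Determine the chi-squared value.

3.197

A dihybrid F₂ with independent assortment and complete dominance at both loci gives a 9:3:3:1 phenotypic ratio.
The 9:3:3:1 ratio has 16 parts, so with N = 1826 the expected counts are:
  gray-bodied normal-winged: 1826 × 9/16 = 1027.125
  gray-bodied vestigial-winged: 1826 × 3/16 = 342.375
  ebony-bodied normal-winged: 1826 × 3/16 = 342.375
  ebony-bodied vestigial-winged: 1826 × 1/16 = 114.125
χ² = Σ (O − E)² / E
  gray-bodied normal-winged: (992 − 1027.125)² / 1027.125 = 1.2012
  gray-bodied vestigial-winged: (349 − 342.375)² / 342.375 = 0.1282
  ebony-bodied normal-winged: (361 − 342.375)² / 342.375 = 1.0132
  ebony-bodied vestigial-winged: (124 − 114.125)² / 114.125 = 0.8545
χ² = 1.2012 + 0.1282 + 1.0132 + 0.8545 = 3.1971 ≈ 3.197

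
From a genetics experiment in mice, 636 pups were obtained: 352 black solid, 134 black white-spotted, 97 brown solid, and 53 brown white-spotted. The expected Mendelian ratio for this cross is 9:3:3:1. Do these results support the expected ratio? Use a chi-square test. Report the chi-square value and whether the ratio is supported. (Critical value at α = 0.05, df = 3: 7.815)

Under the 9:3:3:1 hypothesis (Σ ratio = 16, N = 636):
  black solid: 636 × 9/16 = 357.75
  black white-spotted: 636 × 3/16 = 119.25
  brown solid: 636 × 3/16 = 119.25
  brown white-spotted: 636 × 1/16 = 39.75
χ² = Σ (O − E)² / E
  black solid: (352 − 357.75)² / 357.75 = 0.0924
  black white-spotted: (134 − 119.25)² / 119.25 = 1.8244
  brown solid: (97 − 119.25)² / 119.25 = 4.1515
  brown white-spotted: (53 − 39.75)² / 39.75 = 4.4167
χ² = 0.0924 + 1.8244 + 4.1515 + 4.4167 = 10.485
Degrees of freedom = 4 − 1 = 3; critical value at α = 0.05 is 7.815.
Since 10.485 > 7.815, we reject the null hypothesis — the data do not fit the 9:3:3:1 ratio.

10.485; not consistent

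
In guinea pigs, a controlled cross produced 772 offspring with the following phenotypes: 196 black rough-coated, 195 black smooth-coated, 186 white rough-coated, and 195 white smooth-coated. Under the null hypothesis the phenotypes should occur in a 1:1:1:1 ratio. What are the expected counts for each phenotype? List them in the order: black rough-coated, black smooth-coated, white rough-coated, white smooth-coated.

Expected counts for N = 772 under a 1:1:1:1 ratio (total parts = 4):
  black rough-coated: 772 × 1/4 = 193
  black smooth-coated: 772 × 1/4 = 193
  white rough-coated: 772 × 1/4 = 193
  white smooth-coated: 772 × 1/4 = 193

193, 193, 193, 193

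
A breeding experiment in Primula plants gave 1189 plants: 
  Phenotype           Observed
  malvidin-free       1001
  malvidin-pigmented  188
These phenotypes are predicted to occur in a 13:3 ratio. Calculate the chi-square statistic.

6.739

Expected counts for N = 1189 under a 13:3 ratio (total parts = 16):
  malvidin-free: 1189 × 13/16 = 966.0625
  malvidin-pigmented: 1189 × 3/16 = 222.9375
χ² = Σ (O − E)² / E
  malvidin-free: (1001 − 966.0625)² / 966.0625 = 1.2635
  malvidin-pigmented: (188 − 222.9375)² / 222.9375 = 5.4752
χ² = 1.2635 + 5.4752 = 6.7387 ≈ 6.739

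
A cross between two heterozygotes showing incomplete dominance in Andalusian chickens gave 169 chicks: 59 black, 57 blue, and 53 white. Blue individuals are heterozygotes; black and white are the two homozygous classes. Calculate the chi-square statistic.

With incomplete dominance, a heterozygote × heterozygote cross gives a 1:2:1 phenotypic ratio.
The 1:2:1 ratio has 4 parts, so with N = 169 the expected counts are:
  black: 169 × 1/4 = 42.25
  blue: 169 × 2/4 = 84.5
  white: 169 × 1/4 = 42.25
χ² = Σ (O − E)² / E
  black: (59 − 42.25)² / 42.25 = 6.6405
  blue: (57 − 84.5)² / 84.5 = 8.9497
  white: (53 − 42.25)² / 42.25 = 2.7352
χ² = 6.6405 + 8.9497 + 2.7352 = 18.3254 ≈ 18.325

18.325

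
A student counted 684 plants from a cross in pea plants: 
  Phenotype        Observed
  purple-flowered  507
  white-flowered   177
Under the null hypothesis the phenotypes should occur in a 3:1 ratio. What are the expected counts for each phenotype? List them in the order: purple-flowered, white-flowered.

513, 171

Total ratio parts = 4. Expected numbers out of 684:
  purple-flowered: 684 × 3/4 = 513
  white-flowered: 684 × 1/4 = 171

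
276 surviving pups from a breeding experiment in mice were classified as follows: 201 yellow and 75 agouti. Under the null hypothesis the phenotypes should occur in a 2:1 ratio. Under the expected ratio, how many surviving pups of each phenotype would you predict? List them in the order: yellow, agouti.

Expected counts for N = 276 under a 2:1 ratio (total parts = 3):
  yellow: 276 × 2/3 = 184
  agouti: 276 × 1/3 = 92

184, 92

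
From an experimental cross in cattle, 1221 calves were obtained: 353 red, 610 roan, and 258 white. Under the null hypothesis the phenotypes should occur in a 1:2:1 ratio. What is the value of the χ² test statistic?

Under the 1:2:1 hypothesis (Σ ratio = 4, N = 1221):
  red: 1221 × 1/4 = 305.25
  roan: 1221 × 2/4 = 610.5
  white: 1221 × 1/4 = 305.25
χ² = Σ (O − E)² / E
  red: (353 − 305.25)² / 305.25 = 7.4695
  roan: (610 − 610.5)² / 610.5 = 0.0004
  white: (258 − 305.25)² / 305.25 = 7.3139
χ² = 7.4695 + 0.0004 + 7.3139 = 14.7838 ≈ 14.784

14.784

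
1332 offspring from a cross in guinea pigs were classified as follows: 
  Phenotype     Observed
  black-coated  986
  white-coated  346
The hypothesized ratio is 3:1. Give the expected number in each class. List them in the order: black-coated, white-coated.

Total ratio parts = 4. Expected numbers out of 1332:
  black-coated: 1332 × 3/4 = 999
  white-coated: 1332 × 1/4 = 333

999, 333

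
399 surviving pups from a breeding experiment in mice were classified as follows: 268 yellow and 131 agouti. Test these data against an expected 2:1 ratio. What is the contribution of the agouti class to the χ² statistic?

0.030

Total ratio parts = 3. Expected numbers out of 399:
  yellow: 399 × 2/3 = 266
  agouti: 399 × 1/3 = 133
Contribution of agouti: (131 − 133)² / 133 = 0.0301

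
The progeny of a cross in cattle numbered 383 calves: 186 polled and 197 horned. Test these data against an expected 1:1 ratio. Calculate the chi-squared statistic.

0.316

Expected counts for N = 383 under a 1:1 ratio (total parts = 2):
  polled: 383 × 1/2 = 191.5
  horned: 383 × 1/2 = 191.5
χ² = Σ (O − E)² / E
  polled: (186 − 191.5)² / 191.5 = 0.1580
  horned: (197 − 191.5)² / 191.5 = 0.1580
χ² = 0.1580 + 0.1580 = 0.316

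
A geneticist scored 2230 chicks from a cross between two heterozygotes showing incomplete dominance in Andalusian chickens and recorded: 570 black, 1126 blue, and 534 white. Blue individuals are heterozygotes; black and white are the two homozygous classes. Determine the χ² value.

1.379

With incomplete dominance, a heterozygote × heterozygote cross gives a 1:2:1 phenotypic ratio.
Total ratio parts = 4. Expected numbers out of 2230:
  black: 2230 × 1/4 = 557.5
  blue: 2230 × 2/4 = 1115
  white: 2230 × 1/4 = 557.5
χ² = Σ (O − E)² / E
  black: (570 − 557.5)² / 557.5 = 0.2803
  blue: (1126 − 1115)² / 1115 = 0.1085
  white: (534 − 557.5)² / 557.5 = 0.9906
χ² = 0.2803 + 0.1085 + 0.9906 = 1.3794 ≈ 1.379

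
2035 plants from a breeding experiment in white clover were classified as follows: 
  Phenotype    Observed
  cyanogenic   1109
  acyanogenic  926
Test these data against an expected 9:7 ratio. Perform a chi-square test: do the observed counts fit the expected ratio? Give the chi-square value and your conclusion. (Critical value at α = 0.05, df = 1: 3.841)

2.543; consistent

The 9:7 ratio has 16 parts, so with N = 2035 the expected counts are:
  cyanogenic: 2035 × 9/16 = 1144.6875
  acyanogenic: 2035 × 7/16 = 890.3125
χ² = Σ (O − E)² / E
  cyanogenic: (1109 − 1144.6875)² / 1144.6875 = 1.1126
  acyanogenic: (926 − 890.3125)² / 890.3125 = 1.4305
χ² = 1.1126 + 1.4305 = 2.5431 ≈ 2.543
Degrees of freedom = 2 − 1 = 1; critical value at α = 0.05 is 3.841.
Since 2.543 < 3.841, we fail to reject the null hypothesis — the data are consistent with the 9:7 ratio.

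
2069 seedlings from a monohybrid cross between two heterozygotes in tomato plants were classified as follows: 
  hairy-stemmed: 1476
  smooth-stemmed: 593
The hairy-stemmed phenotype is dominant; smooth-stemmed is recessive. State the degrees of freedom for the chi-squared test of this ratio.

1

For a monohybrid cross between heterozygotes with complete dominance, the expected phenotypic ratio is 3:1.
A goodness-of-fit test with 2 phenotype classes has df = 2 − 1 = 1.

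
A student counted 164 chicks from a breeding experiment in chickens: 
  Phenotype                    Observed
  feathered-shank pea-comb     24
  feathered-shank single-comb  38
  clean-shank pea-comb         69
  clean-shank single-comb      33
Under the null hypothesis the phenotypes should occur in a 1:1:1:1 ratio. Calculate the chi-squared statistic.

Total ratio parts = 4. Expected numbers out of 164:
  feathered-shank pea-comb: 164 × 1/4 = 41
  feathered-shank single-comb: 164 × 1/4 = 41
  clean-shank pea-comb: 164 × 1/4 = 41
  clean-shank single-comb: 164 × 1/4 = 41
χ² = Σ (O − E)² / E
  feathered-shank pea-comb: (24 − 41)² / 41 = 7.0488
  feathered-shank single-comb: (38 − 41)² / 41 = 0.2195
  clean-shank pea-comb: (69 − 41)² / 41 = 19.1220
  clean-shank single-comb: (33 − 41)² / 41 = 1.5610
χ² = 7.0488 + 0.2195 + 19.1220 + 1.5610 = 27.9513 ≈ 27.951

27.951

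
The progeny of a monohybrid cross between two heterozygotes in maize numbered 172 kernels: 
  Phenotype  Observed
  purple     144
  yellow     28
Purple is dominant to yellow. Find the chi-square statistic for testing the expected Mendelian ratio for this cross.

For a monohybrid cross between heterozygotes with complete dominance, the expected phenotypic ratio is 3:1.
Total ratio parts = 4. Expected numbers out of 172:
  purple: 172 × 3/4 = 129
  yellow: 172 × 1/4 = 43
χ² = Σ (O − E)² / E
  purple: (144 − 129)² / 129 = 1.7442
  yellow: (28 − 43)² / 43 = 5.2326
χ² = 1.7442 + 5.2326 = 6.9768 ≈ 6.977

6.977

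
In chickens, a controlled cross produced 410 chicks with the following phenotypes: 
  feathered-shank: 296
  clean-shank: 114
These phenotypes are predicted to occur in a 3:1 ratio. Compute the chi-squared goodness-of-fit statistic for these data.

Expected counts for N = 410 under a 3:1 ratio (total parts = 4):
  feathered-shank: 410 × 3/4 = 307.5
  clean-shank: 410 × 1/4 = 102.5
χ² = Σ (O − E)² / E
  feathered-shank: (296 − 307.5)² / 307.5 = 0.4301
  clean-shank: (114 − 102.5)² / 102.5 = 1.2902
χ² = 0.4301 + 1.2902 = 1.7203 ≈ 1.720

1.720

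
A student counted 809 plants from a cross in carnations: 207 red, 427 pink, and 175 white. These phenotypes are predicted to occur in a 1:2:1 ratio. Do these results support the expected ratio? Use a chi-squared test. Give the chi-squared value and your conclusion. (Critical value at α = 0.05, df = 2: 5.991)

5.035; consistent

The 1:2:1 ratio has 4 parts, so with N = 809 the expected counts are:
  red: 809 × 1/4 = 202.25
  pink: 809 × 2/4 = 404.5
  white: 809 × 1/4 = 202.25
χ² = Σ (O − E)² / E
  red: (207 − 202.25)² / 202.25 = 0.1116
  pink: (427 − 404.5)² / 404.5 = 1.2515
  white: (175 − 202.25)² / 202.25 = 3.6715
χ² = 0.1116 + 1.2515 + 3.6715 = 5.0346 ≈ 5.035
Degrees of freedom = 3 − 1 = 2; critical value at α = 0.05 is 5.991.
Since 5.035 < 5.991, we fail to reject the null hypothesis — the data are consistent with the 1:2:1 ratio.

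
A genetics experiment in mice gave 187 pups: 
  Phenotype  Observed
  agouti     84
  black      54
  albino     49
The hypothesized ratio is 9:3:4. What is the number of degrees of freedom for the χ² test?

2

A goodness-of-fit test with 3 phenotype classes has df = 3 − 1 = 2.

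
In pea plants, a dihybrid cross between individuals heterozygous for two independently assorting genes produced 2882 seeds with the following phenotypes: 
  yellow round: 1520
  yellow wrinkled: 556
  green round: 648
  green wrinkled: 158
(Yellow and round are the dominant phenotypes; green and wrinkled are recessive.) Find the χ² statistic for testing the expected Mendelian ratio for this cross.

A dihybrid F₂ with independent assortment and complete dominance at both loci gives a 9:3:3:1 phenotypic ratio.
Expected counts for N = 2882 under a 9:3:3:1 ratio (total parts = 16):
  yellow round: 2882 × 9/16 = 1621.125
  yellow wrinkled: 2882 × 3/16 = 540.375
  green round: 2882 × 3/16 = 540.375
  green wrinkled: 2882 × 1/16 = 180.125
χ² = Σ (O − E)² / E
  yellow round: (1520 − 1621.125)² / 1621.125 = 6.3081
  yellow wrinkled: (556 − 540.375)² / 540.375 = 0.4518
  green round: (648 − 540.375)² / 540.375 = 21.4354
  green wrinkled: (158 − 180.125)² / 180.125 = 2.7176
χ² = 6.3081 + 0.4518 + 21.4354 + 2.7176 = 30.9129 ≈ 30.913

30.913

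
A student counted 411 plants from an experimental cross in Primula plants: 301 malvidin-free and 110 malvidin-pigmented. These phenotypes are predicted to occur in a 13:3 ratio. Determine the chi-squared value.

17.327

The 13:3 ratio has 16 parts, so with N = 411 the expected counts are:
  malvidin-free: 411 × 13/16 = 333.9375
  malvidin-pigmented: 411 × 3/16 = 77.0625
χ² = Σ (O − E)² / E
  malvidin-free: (301 − 333.9375)² / 333.9375 = 3.2487
  malvidin-pigmented: (110 − 77.0625)² / 77.0625 = 14.0779
χ² = 3.2487 + 14.0779 = 17.3266 ≈ 17.327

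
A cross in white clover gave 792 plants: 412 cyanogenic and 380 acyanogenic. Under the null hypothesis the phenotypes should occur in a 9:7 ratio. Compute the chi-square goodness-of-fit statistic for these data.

5.758

The 9:7 ratio has 16 parts, so with N = 792 the expected counts are:
  cyanogenic: 792 × 9/16 = 445.5
  acyanogenic: 792 × 7/16 = 346.5
χ² = Σ (O − E)² / E
  cyanogenic: (412 − 445.5)² / 445.5 = 2.5191
  acyanogenic: (380 − 346.5)² / 346.5 = 3.2388
χ² = 2.5191 + 3.2388 = 5.7579 ≈ 5.758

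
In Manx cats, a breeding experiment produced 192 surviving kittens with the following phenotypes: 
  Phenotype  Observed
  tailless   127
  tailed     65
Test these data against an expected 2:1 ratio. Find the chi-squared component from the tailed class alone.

Total ratio parts = 3. Expected numbers out of 192:
  tailless: 192 × 2/3 = 128
  tailed: 192 × 1/3 = 64
Contribution of tailed: (65 − 64)² / 64 = 0.0156

0.016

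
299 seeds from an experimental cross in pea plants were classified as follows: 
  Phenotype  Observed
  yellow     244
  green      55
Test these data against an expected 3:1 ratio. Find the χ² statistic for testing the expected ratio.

6.958

The 3:1 ratio has 4 parts, so with N = 299 the expected counts are:
  yellow: 299 × 3/4 = 224.25
  green: 299 × 1/4 = 74.75
χ² = Σ (O − E)² / E
  yellow: (244 − 224.25)² / 224.25 = 1.7394
  green: (55 − 74.75)² / 74.75 = 5.2182
χ² = 1.7394 + 5.2182 = 6.9576 ≈ 6.958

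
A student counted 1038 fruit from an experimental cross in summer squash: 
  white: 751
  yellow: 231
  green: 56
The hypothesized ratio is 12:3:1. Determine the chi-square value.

Under the 12:3:1 hypothesis (Σ ratio = 16, N = 1038):
  white: 1038 × 12/16 = 778.5
  yellow: 1038 × 3/16 = 194.625
  green: 1038 × 1/16 = 64.875
χ² = Σ (O − E)² / E
  white: (751 − 778.5)² / 778.5 = 0.9714
  yellow: (231 − 194.625)² / 194.625 = 6.7984
  green: (56 − 64.875)² / 64.875 = 1.2141
χ² = 0.9714 + 6.7984 + 1.2141 = 8.9839 ≈ 8.984

8.984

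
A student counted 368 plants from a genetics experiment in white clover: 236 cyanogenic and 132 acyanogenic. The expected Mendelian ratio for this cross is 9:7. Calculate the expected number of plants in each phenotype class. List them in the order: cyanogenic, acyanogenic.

Total ratio parts = 16. Expected numbers out of 368:
  cyanogenic: 368 × 9/16 = 207
  acyanogenic: 368 × 7/16 = 161

207, 161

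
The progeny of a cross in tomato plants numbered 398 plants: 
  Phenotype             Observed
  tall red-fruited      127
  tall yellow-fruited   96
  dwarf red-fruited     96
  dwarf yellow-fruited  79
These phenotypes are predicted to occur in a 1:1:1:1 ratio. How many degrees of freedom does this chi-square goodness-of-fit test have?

A goodness-of-fit test with 4 phenotype classes has df = 4 − 1 = 3.

3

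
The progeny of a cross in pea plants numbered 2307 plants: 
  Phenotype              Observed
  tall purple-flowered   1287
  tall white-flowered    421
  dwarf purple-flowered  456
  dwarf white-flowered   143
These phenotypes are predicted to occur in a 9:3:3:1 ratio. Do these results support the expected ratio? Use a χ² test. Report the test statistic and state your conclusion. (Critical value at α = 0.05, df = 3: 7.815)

Total ratio parts = 16. Expected numbers out of 2307:
  tall purple-flowered: 2307 × 9/16 = 1297.6875
  tall white-flowered: 2307 × 3/16 = 432.5625
  dwarf purple-flowered: 2307 × 3/16 = 432.5625
  dwarf white-flowered: 2307 × 1/16 = 144.1875
χ² = Σ (O − E)² / E
  tall purple-flowered: (1287 − 1297.6875)² / 1297.6875 = 0.0880
  tall white-flowered: (421 − 432.5625)² / 432.5625 = 0.3091
  dwarf purple-flowered: (456 − 432.5625)² / 432.5625 = 1.2699
  dwarf white-flowered: (143 − 144.1875)² / 144.1875 = 0.0098
χ² = 0.0880 + 0.3091 + 1.2699 + 0.0098 = 1.6768 ≈ 1.677
Degrees of freedom = 4 − 1 = 3; critical value at α = 0.05 is 7.815.
Since 1.677 < 7.815, we fail to reject the null hypothesis — the data are consistent with the 9:3:3:1 ratio.

1.677; consistent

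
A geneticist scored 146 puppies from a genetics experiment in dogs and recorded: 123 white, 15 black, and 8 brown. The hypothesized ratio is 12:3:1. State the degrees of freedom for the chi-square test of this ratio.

A goodness-of-fit test with 3 phenotype classes has df = 3 − 1 = 2.

2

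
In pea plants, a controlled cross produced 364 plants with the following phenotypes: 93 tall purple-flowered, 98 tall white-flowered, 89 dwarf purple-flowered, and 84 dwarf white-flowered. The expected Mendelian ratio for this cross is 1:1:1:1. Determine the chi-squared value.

1.165

Expected counts for N = 364 under a 1:1:1:1 ratio (total parts = 4):
  tall purple-flowered: 364 × 1/4 = 91
  tall white-flowered: 364 × 1/4 = 91
  dwarf purple-flowered: 364 × 1/4 = 91
  dwarf white-flowered: 364 × 1/4 = 91
χ² = Σ (O − E)² / E
  tall purple-flowered: (93 − 91)² / 91 = 0.0440
  tall white-flowered: (98 − 91)² / 91 = 0.5385
  dwarf purple-flowered: (89 − 91)² / 91 = 0.0440
  dwarf white-flowered: (84 − 91)² / 91 = 0.5385
χ² = 0.0440 + 0.5385 + 0.0440 + 0.5385 = 1.165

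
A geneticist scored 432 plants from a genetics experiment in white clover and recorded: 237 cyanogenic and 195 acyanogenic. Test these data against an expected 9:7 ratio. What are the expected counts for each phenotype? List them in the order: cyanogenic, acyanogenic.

243, 189

Expected counts for N = 432 under a 9:7 ratio (total parts = 16):
  cyanogenic: 432 × 9/16 = 243
  acyanogenic: 432 × 7/16 = 189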